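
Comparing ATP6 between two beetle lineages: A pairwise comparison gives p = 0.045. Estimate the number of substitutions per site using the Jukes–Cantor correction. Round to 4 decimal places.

d = −(3/4) ln(1 − 4p/3) = −0.75 ln(1 − 0.06) = −0.75 ln(0.94)
  = −0.75 × (-0.061875) = 0.046406 substitutions/site.

0.0464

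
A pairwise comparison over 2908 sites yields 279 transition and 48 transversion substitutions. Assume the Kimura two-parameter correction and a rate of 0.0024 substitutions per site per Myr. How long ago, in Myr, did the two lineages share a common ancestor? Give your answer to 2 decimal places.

26.09

P = 279/2908 ≈ 0.095942 and Q = 48/2908 ≈ 0.016506.
Under the Kimura two-parameter model, d = −½ ln(1 − 2P − Q) − ¼ ln(1 − 2Q).
1 − 2P − Q = 0.79161, giving −½ ln(0.79161) = 0.116843.
1 − 2Q = 0.966988, giving −¼ ln(0.966988) = 0.008392.
d = 0.116843 + 0.008392 = 0.125235.
Under a molecular clock d = 2μt, so t = d/(2μ) = 0.125235 / (2 × 0.0024) = 26.09 Myr.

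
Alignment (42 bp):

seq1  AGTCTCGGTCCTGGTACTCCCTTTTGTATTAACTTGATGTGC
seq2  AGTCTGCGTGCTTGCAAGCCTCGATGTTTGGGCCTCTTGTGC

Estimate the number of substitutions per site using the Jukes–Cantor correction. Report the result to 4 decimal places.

The sequences differ at 18 of 42 sites, so p = 18/42 ≈ 0.428571.
d = −(3/4) ln(1 − 4p/3) = −0.75 ln(1 − 0.571428) = −0.75 ln(0.428572)
  = −0.75 × (-0.847297) = 0.635473 substitutions/site.

0.6355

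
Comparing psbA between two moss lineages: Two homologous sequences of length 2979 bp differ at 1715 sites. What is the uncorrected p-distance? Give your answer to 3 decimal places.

p = 1715/2979 = 0.575696… ≈ 0.576 (to 3 d.p.).

0.576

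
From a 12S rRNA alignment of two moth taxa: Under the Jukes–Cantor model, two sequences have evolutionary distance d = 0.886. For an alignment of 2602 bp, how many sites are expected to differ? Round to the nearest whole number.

Invert JC69: p = (3/4)(1 − e^(−4d/3)) = 0.75 × (1 − e^(-1.181333)) = 0.75 × (1 − 0.306869) = 0.519848.
Expected differing sites = pL ≈ 0.519848 × 2602 = 1352.644496 ≈ 1353.

1353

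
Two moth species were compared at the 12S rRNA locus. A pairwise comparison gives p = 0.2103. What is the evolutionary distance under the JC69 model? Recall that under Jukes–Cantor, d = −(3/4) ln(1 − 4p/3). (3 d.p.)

d = −(3/4) ln(1 − 4p/3) = −0.75 ln(1 − 0.2804) = −0.75 ln(0.7196)
  = −0.75 × (-0.329060) = 0.246795 substitutions/site.

0.247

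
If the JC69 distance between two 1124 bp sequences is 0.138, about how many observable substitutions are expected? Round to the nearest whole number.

142

Invert JC69: p = (3/4)(1 − e^(−4d/3)) = 0.75 × (1 − e^(-0.184)) = 0.75 × (1 − 0.831936) = 0.126048.
Expected differing sites = pL ≈ 0.126048 × 1124 = 141.677952 ≈ 142.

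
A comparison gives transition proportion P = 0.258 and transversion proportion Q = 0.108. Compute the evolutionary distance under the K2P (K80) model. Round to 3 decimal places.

0.550

Under the Kimura two-parameter model, d = −½ ln(1 − 2P − Q) − ¼ ln(1 − 2Q).
1 − 2P − Q = 0.376, giving −½ ln(0.376) = 0.489083.
1 − 2Q = 0.784, giving −¼ ln(0.784) = 0.060837.
d = 0.489083 + 0.060837 = 0.549920.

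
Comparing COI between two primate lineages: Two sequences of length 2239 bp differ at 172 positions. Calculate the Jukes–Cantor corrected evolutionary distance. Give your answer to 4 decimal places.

p = 172/2239 ≈ 0.07682.
d = −(3/4) ln(1 − 4p/3) = −0.75 ln(1 − 0.102427) = −0.75 ln(0.897573)
  = −0.75 × (-0.108061) = 0.081046 substitutions/site.

0.0810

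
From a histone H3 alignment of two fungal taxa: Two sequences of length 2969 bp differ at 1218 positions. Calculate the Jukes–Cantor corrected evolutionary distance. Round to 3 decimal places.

0.594

p = 1218/2969 ≈ 0.410239.
d = −(3/4) ln(1 − 4p/3) = −0.75 ln(1 − 0.546985) = −0.75 ln(0.453015)
  = −0.75 × (-0.791830) = 0.593873 substitutions/site.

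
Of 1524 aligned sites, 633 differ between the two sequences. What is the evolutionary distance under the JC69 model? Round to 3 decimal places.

0.605

p = 633/1524 ≈ 0.415354.
d = −(3/4) ln(1 − 4p/3) = −0.75 ln(1 − 0.553805) = −0.75 ln(0.446195)
  = −0.75 × (-0.806999) = 0.605249 substitutions/site.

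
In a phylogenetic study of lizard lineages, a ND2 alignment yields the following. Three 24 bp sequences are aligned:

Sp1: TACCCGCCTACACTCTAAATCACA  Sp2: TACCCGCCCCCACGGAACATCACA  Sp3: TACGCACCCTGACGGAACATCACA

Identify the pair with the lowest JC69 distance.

Sp1–Sp2: 6/24 differ, p = 0.250, d = 0.304.
Sp1–Sp3: 9/24 differ, p = 0.375, d = 0.520.
Sp2–Sp3: 4/24 differ, p = 0.167, d = 0.188.
The smallest distance is between Sp2 and Sp3.

Sp2 and Sp3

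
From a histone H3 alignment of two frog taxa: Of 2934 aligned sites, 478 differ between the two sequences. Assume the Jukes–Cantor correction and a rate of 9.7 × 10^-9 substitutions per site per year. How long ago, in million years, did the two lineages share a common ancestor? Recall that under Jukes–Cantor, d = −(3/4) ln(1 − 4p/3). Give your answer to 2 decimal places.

9.47

p = 478/2934 ≈ 0.162918.
d = −(3/4) ln(1 − 4p/3) = −0.75 ln(1 − 0.217224) = −0.75 ln(0.782776)
  = −0.75 × (-0.244909) = 0.183682 substitutions/site.
Under a molecular clock d = 2μt, so t = d/(2μ) = 0.183682 / (2 × 9.7 × 10^-9) = 9.47 million years.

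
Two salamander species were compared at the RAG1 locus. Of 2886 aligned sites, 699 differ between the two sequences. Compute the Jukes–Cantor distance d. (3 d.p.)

p = 699/2886 ≈ 0.242204.
d = −(3/4) ln(1 − 4p/3) = −0.75 ln(1 − 0.322939) = −0.75 ln(0.677061)
  = −0.75 × (-0.389994) = 0.292496 substitutions/site.

0.292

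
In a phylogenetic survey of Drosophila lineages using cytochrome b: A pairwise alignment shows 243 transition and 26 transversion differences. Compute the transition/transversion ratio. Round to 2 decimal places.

9.35

R = 243/26 = 9.346153… ≈ 9.35 (to 2 d.p.).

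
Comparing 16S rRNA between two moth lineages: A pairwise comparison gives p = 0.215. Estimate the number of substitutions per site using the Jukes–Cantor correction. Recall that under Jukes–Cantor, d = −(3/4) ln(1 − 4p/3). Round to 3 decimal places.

0.253

d = −(3/4) ln(1 − 4p/3) = −0.75 ln(1 − 0.286667) = −0.75 ln(0.713333)
  = −0.75 × (-0.337807) = 0.253355 substitutions/site.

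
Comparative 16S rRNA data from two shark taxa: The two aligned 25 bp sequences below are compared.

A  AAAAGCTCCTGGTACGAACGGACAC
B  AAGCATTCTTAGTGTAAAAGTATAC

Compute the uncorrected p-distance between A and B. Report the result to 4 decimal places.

0.4800

The sequences differ at 12 of 25 positions.
p = 12/25 = 0.4800.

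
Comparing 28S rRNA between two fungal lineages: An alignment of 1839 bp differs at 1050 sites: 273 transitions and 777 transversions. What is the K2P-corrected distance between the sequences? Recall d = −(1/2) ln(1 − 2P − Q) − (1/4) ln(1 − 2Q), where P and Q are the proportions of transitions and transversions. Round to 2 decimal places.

P = 273/1839 ≈ 0.14845 and Q = 777/1839 ≈ 0.422512.
Under the Kimura two-parameter model, d = −½ ln(1 − 2P − Q) − ¼ ln(1 − 2Q).
1 − 2P − Q = 0.280588, giving −½ ln(0.280588) = 0.635434.
1 − 2Q = 0.154976, giving −¼ ln(0.154976) = 0.466121.
d = 0.635434 + 0.466121 = 1.101555.

1.10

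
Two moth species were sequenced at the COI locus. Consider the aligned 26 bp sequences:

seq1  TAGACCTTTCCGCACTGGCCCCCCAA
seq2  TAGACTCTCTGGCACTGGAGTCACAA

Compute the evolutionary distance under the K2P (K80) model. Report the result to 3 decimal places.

Of 26 sites, 5 differences are transitions and 4 are transversions, so P = 5/26 ≈ 0.192308 and Q = 4/26 ≈ 0.153846.
Under the Kimura two-parameter model, d = −½ ln(1 − 2P − Q) − ¼ ln(1 − 2Q).
1 − 2P − Q = 0.461538, giving −½ ln(0.461538) = 0.386595.
1 − 2Q = 0.692308, giving −¼ ln(0.692308) = 0.091931.
d = 0.386595 + 0.091931 = 0.478526.

0.479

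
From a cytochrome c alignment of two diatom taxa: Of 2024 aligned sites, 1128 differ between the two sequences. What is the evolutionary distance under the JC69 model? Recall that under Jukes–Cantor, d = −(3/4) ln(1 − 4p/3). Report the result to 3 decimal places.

1.019

p = 1128/2024 ≈ 0.557312.
d = −(3/4) ln(1 − 4p/3) = −0.75 ln(1 − 0.743083) = −0.75 ln(0.256917)
  = −0.75 × (-1.359002) = 1.019252 substitutions/site.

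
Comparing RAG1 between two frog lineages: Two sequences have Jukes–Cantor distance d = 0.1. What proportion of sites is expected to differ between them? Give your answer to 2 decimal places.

0.09

p = (3/4)(1 − e^(−4d/3)) = 0.75 × (1 − e^(-0.133333)) = 0.75 × (1 − 0.875174) = 0.093620.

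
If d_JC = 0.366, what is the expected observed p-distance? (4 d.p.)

p = (3/4)(1 − e^(−4d/3)) = 0.75 × (1 − e^(-0.488)) = 0.75 × (1 − 0.613853) = 0.289610.

0.2896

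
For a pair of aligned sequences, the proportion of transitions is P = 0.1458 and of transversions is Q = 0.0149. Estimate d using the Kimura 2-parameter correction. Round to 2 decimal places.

0.19

Under the Kimura two-parameter model, d = −½ ln(1 − 2P − Q) − ¼ ln(1 − 2Q).
1 − 2P − Q = 0.6935, giving −½ ln(0.6935) = 0.183002.
1 − 2Q = 0.9702, giving −¼ ln(0.9702) = 0.007563.
d = 0.183002 + 0.007563 = 0.190565.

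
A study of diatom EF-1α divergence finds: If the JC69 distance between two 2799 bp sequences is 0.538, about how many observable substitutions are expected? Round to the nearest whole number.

Invert JC69: p = (3/4)(1 − e^(−4d/3)) = 0.75 × (1 − e^(-0.717333)) = 0.75 × (1 − 0.488052) = 0.383961.
Expected differing sites = pL ≈ 0.383961 × 2799 = 1074.706839 ≈ 1075.

1075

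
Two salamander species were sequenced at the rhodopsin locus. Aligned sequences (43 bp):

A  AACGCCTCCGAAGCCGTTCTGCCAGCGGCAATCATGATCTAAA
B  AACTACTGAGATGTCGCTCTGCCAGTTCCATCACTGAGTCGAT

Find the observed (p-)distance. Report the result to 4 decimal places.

The sequences differ at 19 of 43 positions.
p = 19/43 = 0.441860… ≈ 0.4419 (to 4 d.p.).

0.4419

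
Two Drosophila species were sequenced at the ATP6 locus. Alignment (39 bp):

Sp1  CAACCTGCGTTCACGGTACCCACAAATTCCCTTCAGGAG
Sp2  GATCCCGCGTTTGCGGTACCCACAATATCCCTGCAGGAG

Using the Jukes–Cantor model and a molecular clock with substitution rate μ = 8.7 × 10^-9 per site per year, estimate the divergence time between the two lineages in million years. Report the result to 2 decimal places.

The sequences differ at 8 of 39 sites (1, 3, 6, 12, 13, 26, 27, 33), so p = 8/39 ≈ 0.205128.
d = −(3/4) ln(1 − 4p/3) = −0.75 ln(1 − 0.273504) = −0.75 ln(0.726496)
  = −0.75 × (-0.319522) = 0.239642 substitutions/site.
Under a molecular clock d = 2μt, so t = d/(2μ) = 0.239642 / (2 × 8.7 × 10^-9) = 13.77 million years.

13.77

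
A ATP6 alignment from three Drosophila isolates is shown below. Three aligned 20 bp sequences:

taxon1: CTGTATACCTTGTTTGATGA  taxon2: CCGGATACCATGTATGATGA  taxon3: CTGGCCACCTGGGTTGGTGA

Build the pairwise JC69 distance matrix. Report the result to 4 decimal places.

d(taxon1,taxon2) = 0.2326, d(taxon1,taxon3) = 0.3831, d(taxon2,taxon3) = 0.5716

taxon1–taxon2: 4/20 sites differ → p = 0.2, d = −0.75 ln(1 − 0.266667) = 0.232617 ≈ 0.2326.
taxon1–taxon3: 6/20 sites differ → p = 0.3, d = −0.75 ln(1 − 0.4) = 0.383119 ≈ 0.3831.
taxon2–taxon3: 8/20 sites differ → p = 0.4, d = −0.75 ln(1 − 0.533333) = 0.571605 ≈ 0.5716.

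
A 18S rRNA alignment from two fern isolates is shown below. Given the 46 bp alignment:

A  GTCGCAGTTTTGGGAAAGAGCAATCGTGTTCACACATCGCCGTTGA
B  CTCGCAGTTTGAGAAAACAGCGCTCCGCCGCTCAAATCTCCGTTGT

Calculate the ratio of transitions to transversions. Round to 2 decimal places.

Transitions are A↔G and C↔T; transversions are all other mismatches.
Transitions: 4. Transversions: 12.
R = 4/12 = 0.333333… ≈ 0.33 (to 2 d.p.).

0.33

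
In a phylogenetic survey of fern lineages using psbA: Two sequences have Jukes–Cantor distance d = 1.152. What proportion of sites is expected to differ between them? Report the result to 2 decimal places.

0.59

p = (3/4)(1 − e^(−4d/3)) = 0.75 × (1 − e^(-1.536)) = 0.75 × (1 − 0.215240) = 0.588570.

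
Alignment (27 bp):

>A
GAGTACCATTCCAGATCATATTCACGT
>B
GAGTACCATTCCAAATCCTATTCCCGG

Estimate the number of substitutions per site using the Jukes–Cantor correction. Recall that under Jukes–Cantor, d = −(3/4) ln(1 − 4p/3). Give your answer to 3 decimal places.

0.165

The sequences differ at 4 of 27 sites (14, 18, 24, 27), so p = 4/27 ≈ 0.148148.
d = −(3/4) ln(1 − 4p/3) = −0.75 ln(1 − 0.197531) = −0.75 ln(0.802469)
  = −0.75 × (-0.220062) = 0.165047 substitutions/site.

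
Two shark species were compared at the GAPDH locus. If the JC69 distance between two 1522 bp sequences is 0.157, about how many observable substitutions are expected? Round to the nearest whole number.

216

Invert JC69: p = (3/4)(1 − e^(−4d/3)) = 0.75 × (1 − e^(-0.209333)) = 0.75 × (1 − 0.811125) = 0.141656.
Expected differing sites = pL ≈ 0.141656 × 1522 = 215.600432 ≈ 216.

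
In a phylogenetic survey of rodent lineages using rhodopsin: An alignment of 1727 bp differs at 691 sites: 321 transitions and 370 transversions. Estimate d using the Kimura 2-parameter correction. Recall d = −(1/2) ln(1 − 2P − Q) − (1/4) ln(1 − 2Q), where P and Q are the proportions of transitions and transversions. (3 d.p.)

P = 321/1727 ≈ 0.185871 and Q = 370/1727 ≈ 0.214244.
Under the Kimura two-parameter model, d = −½ ln(1 − 2P − Q) − ¼ ln(1 − 2Q).
1 − 2P − Q = 0.414014, giving −½ ln(0.414014) = 0.440928.
1 − 2Q = 0.571512, giving −¼ ln(0.571512) = 0.139867.
d = 0.440928 + 0.139867 = 0.580795.

0.581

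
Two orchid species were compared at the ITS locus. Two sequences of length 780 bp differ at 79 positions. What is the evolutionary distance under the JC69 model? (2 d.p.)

0.11

p = 79/780 ≈ 0.101282.
d = −(3/4) ln(1 − 4p/3) = −0.75 ln(1 − 0.135043) = −0.75 ln(0.864957)
  = −0.75 × (-0.145075) = 0.108806 substitutions/site.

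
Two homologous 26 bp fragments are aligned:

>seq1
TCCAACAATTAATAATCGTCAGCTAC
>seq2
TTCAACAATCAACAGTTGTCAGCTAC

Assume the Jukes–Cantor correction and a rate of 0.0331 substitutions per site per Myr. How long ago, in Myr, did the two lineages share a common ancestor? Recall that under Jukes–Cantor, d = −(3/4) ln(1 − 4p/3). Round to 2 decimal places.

3.36

The sequences differ at 5 of 26 sites (2, 10, 13, 15, 17), so p = 5/26 ≈ 0.192308.
d = −(3/4) ln(1 − 4p/3) = −0.75 ln(1 − 0.256411) = −0.75 ln(0.743589)
  = −0.75 × (-0.296267) = 0.222200 substitutions/site.
Under a molecular clock d = 2μt, so t = d/(2μ) = 0.222200 / (2 × 0.0331) = 3.36 Myr.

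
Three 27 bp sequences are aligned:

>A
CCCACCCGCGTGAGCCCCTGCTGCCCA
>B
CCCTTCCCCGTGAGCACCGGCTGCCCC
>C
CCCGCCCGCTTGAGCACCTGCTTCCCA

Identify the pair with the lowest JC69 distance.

A and C

A–B: 6/27 differ, p = 0.222, d = 0.264.
A–C: 4/27 differ, p = 0.148, d = 0.165.
B–C: 7/27 differ, p = 0.259, d = 0.318.
The smallest distance is between A and C.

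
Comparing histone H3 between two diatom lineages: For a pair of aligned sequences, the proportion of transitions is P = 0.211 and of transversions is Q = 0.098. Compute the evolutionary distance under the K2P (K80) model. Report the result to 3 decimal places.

Under the Kimura two-parameter model, d = −½ ln(1 − 2P − Q) − ¼ ln(1 − 2Q).
1 − 2P − Q = 0.48, giving −½ ln(0.48) = 0.366985.
1 − 2Q = 0.804, giving −¼ ln(0.804) = 0.054539.
d = 0.366985 + 0.054539 = 0.421524.

0.422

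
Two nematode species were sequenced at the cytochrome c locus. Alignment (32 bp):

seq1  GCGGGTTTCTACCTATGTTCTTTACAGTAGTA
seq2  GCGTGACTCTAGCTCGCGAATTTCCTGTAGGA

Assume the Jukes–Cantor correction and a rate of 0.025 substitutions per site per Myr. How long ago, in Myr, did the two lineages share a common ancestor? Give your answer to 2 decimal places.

11.70

The sequences differ at 13 of 32 sites, so p = 13/32 = 0.40625.
d = −(3/4) ln(1 − 4p/3) = −0.75 ln(1 − 0.541667) = −0.75 ln(0.458333)
  = −0.75 × (-0.780159) = 0.585119 substitutions/site.
Under a molecular clock d = 2μt, so t = d/(2μ) = 0.585119 / (2 × 0.025) = 11.70 Myr.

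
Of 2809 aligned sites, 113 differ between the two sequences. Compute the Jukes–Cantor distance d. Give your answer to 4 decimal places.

p = 113/2809 ≈ 0.040228.
d = −(3/4) ln(1 − 4p/3) = −0.75 ln(1 − 0.053637) = −0.75 ln(0.946363)
  = −0.75 × (-0.055129) = 0.041347 substitutions/site.

0.0413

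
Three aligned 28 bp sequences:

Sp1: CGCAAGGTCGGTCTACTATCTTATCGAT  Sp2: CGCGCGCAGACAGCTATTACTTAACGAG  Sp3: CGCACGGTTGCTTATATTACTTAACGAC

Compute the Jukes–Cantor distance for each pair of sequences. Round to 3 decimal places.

d(Sp1,Sp2) = 1.076, d(Sp1,Sp3) = 0.556, d(Sp2,Sp3) = 0.420

Sp1–Sp2: 16/28 sites differ → p ≈ 0.571429, d = −0.75 ln(1 − 0.761905) = 1.076314 ≈ 1.076.
Sp1–Sp3: 11/28 sites differ → p ≈ 0.392857, d = −0.75 ln(1 − 0.523809) = 0.556452 ≈ 0.556.
Sp2–Sp3: 9/28 sites differ → p ≈ 0.321429, d = −0.75 ln(1 − 0.428572) = 0.419713 ≈ 0.420.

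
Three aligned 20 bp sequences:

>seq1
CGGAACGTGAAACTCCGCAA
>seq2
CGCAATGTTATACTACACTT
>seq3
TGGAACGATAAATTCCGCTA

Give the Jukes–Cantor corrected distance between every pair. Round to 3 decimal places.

d(seq1,seq2) = 0.572, d(seq1,seq3) = 0.304, d(seq2,seq3) = 0.687

seq1–seq2: 8/20 sites differ → p = 0.4, d = −0.75 ln(1 − 0.533333) = 0.571605 ≈ 0.572.
seq1–seq3: 5/20 sites differ → p = 0.25, d = −0.75 ln(1 − 0.333333) = 0.304098 ≈ 0.304.
seq2–seq3: 9/20 sites differ → p = 0.45, d = −0.75 ln(1 − 0.6) = 0.687218 ≈ 0.687.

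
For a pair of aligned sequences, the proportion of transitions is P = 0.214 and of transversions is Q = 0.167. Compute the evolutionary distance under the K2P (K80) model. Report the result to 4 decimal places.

Under the Kimura two-parameter model, d = −½ ln(1 − 2P − Q) − ¼ ln(1 − 2Q).
1 − 2P − Q = 0.405, giving −½ ln(0.405) = 0.451934.
1 − 2Q = 0.666, giving −¼ ln(0.666) = 0.101616.
d = 0.451934 + 0.101616 = 0.553550.

0.5536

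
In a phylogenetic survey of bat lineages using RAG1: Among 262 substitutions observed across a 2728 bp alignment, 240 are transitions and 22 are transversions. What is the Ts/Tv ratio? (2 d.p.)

R = 240/22 = 10.909090… ≈ 10.91 (to 2 d.p.).

10.91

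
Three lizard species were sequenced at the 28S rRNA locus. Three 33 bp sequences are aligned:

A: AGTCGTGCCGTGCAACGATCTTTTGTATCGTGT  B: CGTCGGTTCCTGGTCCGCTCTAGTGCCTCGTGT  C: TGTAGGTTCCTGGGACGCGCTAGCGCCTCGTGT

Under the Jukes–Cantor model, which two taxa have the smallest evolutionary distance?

A–B: 13/33 differ, p = 0.394, d = 0.559.
A–C: 15/33 differ, p = 0.455, d = 0.699.
B–C: 6/33 differ, p = 0.182, d = 0.208.
The smallest distance is between B and C.

B and C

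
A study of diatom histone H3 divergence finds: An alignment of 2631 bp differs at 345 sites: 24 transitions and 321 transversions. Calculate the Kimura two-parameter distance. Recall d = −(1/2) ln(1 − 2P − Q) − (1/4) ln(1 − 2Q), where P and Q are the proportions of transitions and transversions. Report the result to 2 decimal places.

0.15

P = 24/2631 ≈ 0.009122 and Q = 321/2631 ≈ 0.122007.
Under the Kimura two-parameter model, d = −½ ln(1 − 2P − Q) − ¼ ln(1 − 2Q).
1 − 2P − Q = 0.859749, giving −½ ln(0.859749) = 0.075557.
1 − 2Q = 0.755986, giving −¼ ln(0.755986) = 0.069933.
d = 0.075557 + 0.069933 = 0.145490.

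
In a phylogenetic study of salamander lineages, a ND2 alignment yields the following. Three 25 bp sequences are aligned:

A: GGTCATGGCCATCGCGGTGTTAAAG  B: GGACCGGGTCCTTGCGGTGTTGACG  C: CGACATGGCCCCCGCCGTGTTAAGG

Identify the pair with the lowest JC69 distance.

A–B: 8/25 differ, p = 0.320, d = 0.417.
A–C: 6/25 differ, p = 0.240, d = 0.289.
B–C: 9/25 differ, p = 0.360, d = 0.490.
The smallest distance is between A and C.

A and C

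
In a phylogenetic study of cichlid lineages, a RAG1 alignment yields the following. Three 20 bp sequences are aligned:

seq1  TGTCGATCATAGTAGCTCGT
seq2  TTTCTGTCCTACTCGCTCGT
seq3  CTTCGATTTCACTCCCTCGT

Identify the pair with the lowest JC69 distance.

seq1 and seq2

seq1–seq2: 6/20 differ, p = 0.300, d = 0.383.
seq1–seq3: 8/20 differ, p = 0.400, d = 0.572.
seq2–seq3: 7/20 differ, p = 0.350, d = 0.471.
The smallest distance is between seq1 and seq2.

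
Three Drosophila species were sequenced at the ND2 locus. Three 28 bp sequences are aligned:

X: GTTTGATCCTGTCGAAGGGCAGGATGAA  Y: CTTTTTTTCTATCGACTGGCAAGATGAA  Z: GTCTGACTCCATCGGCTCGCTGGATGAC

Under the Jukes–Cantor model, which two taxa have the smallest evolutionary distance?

X–Y: 8/28 differ, p = 0.286, d = 0.360.
X–Z: 11/28 differ, p = 0.393, d = 0.556.
Y–Z: 11/28 differ, p = 0.393, d = 0.556.
The smallest distance is between X and Y.

X and Y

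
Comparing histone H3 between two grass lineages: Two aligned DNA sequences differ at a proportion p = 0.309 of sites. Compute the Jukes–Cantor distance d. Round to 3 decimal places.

0.398

d = −(3/4) ln(1 − 4p/3) = −0.75 ln(1 − 0.412) = −0.75 ln(0.588)
  = −0.75 × (-0.531028) = 0.398271 substitutions/site.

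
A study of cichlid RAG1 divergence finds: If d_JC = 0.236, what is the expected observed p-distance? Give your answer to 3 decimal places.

p = (3/4)(1 − e^(−4d/3)) = 0.75 × (1 − e^(-0.314667)) = 0.75 × (1 − 0.730032) = 0.202476.

0.202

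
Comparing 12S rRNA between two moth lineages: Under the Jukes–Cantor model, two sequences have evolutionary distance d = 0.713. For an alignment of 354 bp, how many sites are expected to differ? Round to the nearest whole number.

163

Invert JC69: p = (3/4)(1 − e^(−4d/3)) = 0.75 × (1 − e^(-0.950667)) = 0.75 × (1 − 0.386483) = 0.460138.
Expected differing sites = pL ≈ 0.460138 × 354 = 162.888852 ≈ 163.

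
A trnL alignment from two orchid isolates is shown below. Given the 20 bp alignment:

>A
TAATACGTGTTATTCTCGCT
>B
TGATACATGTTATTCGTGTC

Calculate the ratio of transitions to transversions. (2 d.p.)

5.00

Transitions are A↔G and C↔T; transversions are all other mismatches.
Transitions: 5. Transversions: 1.
R = 5/1 = 5.00.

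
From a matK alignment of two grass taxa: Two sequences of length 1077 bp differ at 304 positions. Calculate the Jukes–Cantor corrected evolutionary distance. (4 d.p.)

0.3541

p = 304/1077 ≈ 0.282266.
d = −(3/4) ln(1 − 4p/3) = −0.75 ln(1 − 0.376355) = −0.75 ln(0.623645)
  = −0.75 × (-0.472174) = 0.354131 substitutions/site.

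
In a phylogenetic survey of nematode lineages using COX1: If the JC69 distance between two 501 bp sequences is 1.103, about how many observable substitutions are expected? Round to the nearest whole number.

Invert JC69: p = (3/4)(1 − e^(−4d/3)) = 0.75 × (1 − e^(-1.470667)) = 0.75 × (1 − 0.229772) = 0.577671.
Expected differing sites = pL ≈ 0.577671 × 501 = 289.413171 ≈ 289.

289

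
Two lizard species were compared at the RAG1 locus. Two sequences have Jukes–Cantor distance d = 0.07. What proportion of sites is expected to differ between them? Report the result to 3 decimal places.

0.067

p = (3/4)(1 − e^(−4d/3)) = 0.75 × (1 − e^(-0.093333)) = 0.75 × (1 − 0.910890) = 0.066833.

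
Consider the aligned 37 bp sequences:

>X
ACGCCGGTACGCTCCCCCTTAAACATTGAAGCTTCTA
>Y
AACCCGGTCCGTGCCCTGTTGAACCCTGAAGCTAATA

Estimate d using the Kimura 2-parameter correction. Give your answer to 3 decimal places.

0.425

Of 37 sites, 4 differences are transitions and 8 are transversions, so P = 4/37 ≈ 0.108108 and Q = 8/37 ≈ 0.216216.
Under the Kimura two-parameter model, d = −½ ln(1 − 2P − Q) − ¼ ln(1 − 2Q).
1 − 2P − Q = 0.567568, giving −½ ln(0.567568) = 0.283197.
1 − 2Q = 0.567568, giving −¼ ln(0.567568) = 0.141599.
d = 0.283197 + 0.141599 = 0.424796.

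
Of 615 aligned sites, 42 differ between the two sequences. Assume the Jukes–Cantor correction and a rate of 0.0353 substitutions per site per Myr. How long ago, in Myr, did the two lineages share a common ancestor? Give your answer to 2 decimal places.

1.01

p = 42/615 ≈ 0.068293.
d = −(3/4) ln(1 − 4p/3) = −0.75 ln(1 − 0.091057) = −0.75 ln(0.908943)
  = −0.75 × (-0.095473) = 0.071605 substitutions/site.
Under a molecular clock d = 2μt, so t = d/(2μ) = 0.071605 / (2 × 0.0353) = 1.01 Myr.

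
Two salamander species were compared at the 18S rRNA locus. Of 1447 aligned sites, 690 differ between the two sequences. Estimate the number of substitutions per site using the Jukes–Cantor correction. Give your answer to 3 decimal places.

p = 690/1447 ≈ 0.476849.
d = −(3/4) ln(1 − 4p/3) = −0.75 ln(1 − 0.635799) = −0.75 ln(0.364201)
  = −0.75 × (-1.010049) = 0.757537 substitutions/site.

0.758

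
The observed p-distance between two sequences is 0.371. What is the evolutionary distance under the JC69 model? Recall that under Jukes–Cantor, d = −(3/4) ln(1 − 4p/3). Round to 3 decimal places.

d = −(3/4) ln(1 − 4p/3) = −0.75 ln(1 − 0.494667) = −0.75 ln(0.505333)
  = −0.75 × (-0.682538) = 0.511904 substitutions/site.

0.512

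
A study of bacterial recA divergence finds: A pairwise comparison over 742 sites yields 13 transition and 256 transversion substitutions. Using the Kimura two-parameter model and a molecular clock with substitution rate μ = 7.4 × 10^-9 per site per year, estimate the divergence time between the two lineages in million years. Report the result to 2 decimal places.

P = 13/742 ≈ 0.01752 and Q = 256/742 ≈ 0.345013.
Under the Kimura two-parameter model, d = −½ ln(1 − 2P − Q) − ¼ ln(1 − 2Q).
1 − 2P − Q = 0.619947, giving −½ ln(0.619947) = 0.239061.
1 − 2Q = 0.309974, giving −¼ ln(0.309974) = 0.292817.
d = 0.239061 + 0.292817 = 0.531878.
Under a molecular clock d = 2μt, so t = d/(2μ) = 0.531878 / (2 × 7.4 × 10^-9) = 35.94 million years.

35.94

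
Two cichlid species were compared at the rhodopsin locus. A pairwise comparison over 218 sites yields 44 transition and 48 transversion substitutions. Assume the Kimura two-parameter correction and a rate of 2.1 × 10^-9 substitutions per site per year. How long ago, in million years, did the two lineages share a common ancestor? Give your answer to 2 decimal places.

P = 44/218 ≈ 0.201835 and Q = 48/218 ≈ 0.220183.
Under the Kimura two-parameter model, d = −½ ln(1 − 2P − Q) − ¼ ln(1 − 2Q).
1 − 2P − Q = 0.376147, giving −½ ln(0.376147) = 0.488888.
1 − 2Q = 0.559634, giving −¼ ln(0.559634) = 0.145118.
d = 0.488888 + 0.145118 = 0.634006.
Under a molecular clock d = 2μt, so t = d/(2μ) = 0.634006 / (2 × 2.1 × 10^-9) = 150.95 million years.

150.95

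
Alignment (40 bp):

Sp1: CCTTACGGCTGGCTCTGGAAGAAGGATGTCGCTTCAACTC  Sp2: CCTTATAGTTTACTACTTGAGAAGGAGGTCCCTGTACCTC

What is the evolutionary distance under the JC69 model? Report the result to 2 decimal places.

0.52

The sequences differ at 15 of 40 sites, so p = 15/40 = 0.375.
d = −(3/4) ln(1 − 4p/3) = −0.75 ln(1 − 0.5) = −0.75 ln(0.5)
  = −0.75 × (-0.693147) = 0.519860 substitutions/site.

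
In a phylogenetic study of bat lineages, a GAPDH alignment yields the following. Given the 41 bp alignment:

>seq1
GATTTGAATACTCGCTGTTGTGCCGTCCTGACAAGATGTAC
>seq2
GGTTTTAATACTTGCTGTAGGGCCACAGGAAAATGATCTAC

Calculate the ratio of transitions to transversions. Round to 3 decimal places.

Transitions are A↔G and C↔T; transversions are all other mismatches.
Transitions: 5. Transversions: 9.
R = 5/9 = 0.555555… ≈ 0.556 (to 3 d.p.).

0.556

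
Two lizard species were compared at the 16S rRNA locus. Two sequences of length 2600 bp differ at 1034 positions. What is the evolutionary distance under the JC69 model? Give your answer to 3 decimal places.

p = 1034/2600 ≈ 0.397692.
d = −(3/4) ln(1 − 4p/3) = −0.75 ln(1 − 0.530256) = −0.75 ln(0.469744)
  = −0.75 × (-0.755567) = 0.566675 substitutions/site.

0.567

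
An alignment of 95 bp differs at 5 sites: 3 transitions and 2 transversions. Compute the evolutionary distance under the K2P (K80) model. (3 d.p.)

P = 3/95 ≈ 0.031579 and Q = 2/95 ≈ 0.021053.
Under the Kimura two-parameter model, d = −½ ln(1 − 2P − Q) − ¼ ln(1 − 2Q).
1 − 2P − Q = 0.915789, giving −½ ln(0.915789) = 0.043985.
1 − 2Q = 0.957894, giving −¼ ln(0.957894) = 0.010755.
d = 0.043985 + 0.010755 = 0.054740.

0.055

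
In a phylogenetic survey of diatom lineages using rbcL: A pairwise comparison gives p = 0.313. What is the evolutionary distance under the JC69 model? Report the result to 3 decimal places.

0.405

d = −(3/4) ln(1 − 4p/3) = −0.75 ln(1 − 0.417333) = −0.75 ln(0.582667)
  = −0.75 × (-0.540139) = 0.405104 substitutions/site.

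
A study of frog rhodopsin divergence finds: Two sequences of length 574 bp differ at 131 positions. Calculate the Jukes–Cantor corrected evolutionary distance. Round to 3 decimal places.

p = 131/574 ≈ 0.228223.
d = −(3/4) ln(1 − 4p/3) = −0.75 ln(1 − 0.304297) = −0.75 ln(0.695703)
  = −0.75 × (-0.362832) = 0.272124 substitutions/site.

0.272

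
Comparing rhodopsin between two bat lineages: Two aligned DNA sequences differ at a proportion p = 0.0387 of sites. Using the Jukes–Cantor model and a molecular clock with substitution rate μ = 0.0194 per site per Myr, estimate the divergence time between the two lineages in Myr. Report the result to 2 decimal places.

1.02

d = −(3/4) ln(1 − 4p/3) = −0.75 ln(1 − 0.0516) = −0.75 ln(0.9484)
  = −0.75 × (-0.052979) = 0.039734 substitutions/site.
Under a molecular clock d = 2μt, so t = d/(2μ) = 0.039734 / (2 × 0.0194) = 1.02 Myr.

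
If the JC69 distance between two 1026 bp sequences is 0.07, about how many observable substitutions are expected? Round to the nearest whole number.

69

Invert JC69: p = (3/4)(1 − e^(−4d/3)) = 0.75 × (1 − e^(-0.093333)) = 0.75 × (1 − 0.910890) = 0.066833.
Expected differing sites = pL ≈ 0.066833 × 1026 = 68.570658 ≈ 69.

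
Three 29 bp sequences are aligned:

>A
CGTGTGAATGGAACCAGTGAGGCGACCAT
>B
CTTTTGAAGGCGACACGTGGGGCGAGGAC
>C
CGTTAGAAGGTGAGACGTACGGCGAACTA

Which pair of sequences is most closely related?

B and C

A–B: 11/29 differ, p = 0.379, d = 0.529.
A–C: 13/29 differ, p = 0.448, d = 0.683.
B–C: 10/29 differ, p = 0.345, d = 0.462.
The smallest distance is between B and C.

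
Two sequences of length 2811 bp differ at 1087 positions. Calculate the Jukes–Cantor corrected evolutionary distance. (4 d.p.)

p = 1087/2811 ≈ 0.386695.
d = −(3/4) ln(1 − 4p/3) = −0.75 ln(1 − 0.515593) = −0.75 ln(0.484407)
  = −0.75 × (-0.724830) = 0.543623 substitutions/site.

0.5436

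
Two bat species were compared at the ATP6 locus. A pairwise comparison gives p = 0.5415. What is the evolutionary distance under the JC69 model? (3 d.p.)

0.960

d = −(3/4) ln(1 − 4p/3) = −0.75 ln(1 − 0.722) = −0.75 ln(0.278)
  = −0.75 × (-1.280134) = 0.960101 substitutions/site.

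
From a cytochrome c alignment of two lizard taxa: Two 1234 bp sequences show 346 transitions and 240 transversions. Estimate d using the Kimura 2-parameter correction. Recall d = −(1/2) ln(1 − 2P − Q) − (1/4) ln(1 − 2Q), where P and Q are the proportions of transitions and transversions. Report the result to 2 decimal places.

0.83

P = 346/1234 ≈ 0.280389 and Q = 240/1234 ≈ 0.194489.
Under the Kimura two-parameter model, d = −½ ln(1 − 2P − Q) − ¼ ln(1 − 2Q).
1 − 2P − Q = 0.244733, giving −½ ln(0.244733) = 0.703794.
1 − 2Q = 0.611022, giving −¼ ln(0.611022) = 0.123156.
d = 0.703794 + 0.123156 = 0.826950.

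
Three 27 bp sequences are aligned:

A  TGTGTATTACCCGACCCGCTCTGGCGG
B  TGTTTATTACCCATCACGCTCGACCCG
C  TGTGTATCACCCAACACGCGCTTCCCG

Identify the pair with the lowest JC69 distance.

A–B: 8/27 differ, p = 0.296, d = 0.377.
A–C: 7/27 differ, p = 0.259, d = 0.318.
B–C: 6/27 differ, p = 0.222, d = 0.264.
The smallest distance is between B and C.

B and C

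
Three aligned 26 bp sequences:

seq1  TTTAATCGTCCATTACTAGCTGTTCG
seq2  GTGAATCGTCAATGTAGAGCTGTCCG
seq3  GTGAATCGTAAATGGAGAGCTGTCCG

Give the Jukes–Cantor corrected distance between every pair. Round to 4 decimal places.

d(seq1,seq2) = 0.3961, d(seq1,seq3) = 0.4643, d(seq2,seq3) = 0.0812

seq1–seq2: 8/26 sites differ → p ≈ 0.307692, d = −0.75 ln(1 − 0.410256) = 0.396050 ≈ 0.3961.
seq1–seq3: 9/26 sites differ → p ≈ 0.346154, d = −0.75 ln(1 − 0.461539) = 0.464280 ≈ 0.4643.
seq2–seq3: 2/26 sites differ → p ≈ 0.076923, d = −0.75 ln(1 − 0.102564) = 0.081160 ≈ 0.0812.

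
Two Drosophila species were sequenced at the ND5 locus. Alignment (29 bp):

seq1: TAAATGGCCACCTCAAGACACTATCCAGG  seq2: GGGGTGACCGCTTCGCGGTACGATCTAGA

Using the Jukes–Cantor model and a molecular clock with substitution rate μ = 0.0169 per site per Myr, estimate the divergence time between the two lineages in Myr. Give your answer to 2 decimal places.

22.90

The sequences differ at 14 of 29 sites, so p = 14/29 ≈ 0.482759.
d = −(3/4) ln(1 − 4p/3) = −0.75 ln(1 − 0.643679) = −0.75 ln(0.356321)
  = −0.75 × (-1.031923) = 0.773942 substitutions/site.
Under a molecular clock d = 2μt, so t = d/(2μ) = 0.773942 / (2 × 0.0169) = 22.90 Myr.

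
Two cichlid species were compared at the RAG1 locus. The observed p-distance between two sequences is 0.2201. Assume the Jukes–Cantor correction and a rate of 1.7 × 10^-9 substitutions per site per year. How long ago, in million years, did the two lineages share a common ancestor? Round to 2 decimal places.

d = −(3/4) ln(1 − 4p/3) = −0.75 ln(1 − 0.293467) = −0.75 ln(0.706533)
  = −0.75 × (-0.347385) = 0.260539 substitutions/site.
Under a molecular clock d = 2μt, so t = d/(2μ) = 0.260539 / (2 × 1.7 × 10^-9) = 76.63 million years.

76.63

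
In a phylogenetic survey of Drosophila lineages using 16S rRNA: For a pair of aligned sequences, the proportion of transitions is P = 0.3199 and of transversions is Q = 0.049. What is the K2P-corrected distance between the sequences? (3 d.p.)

Under the Kimura two-parameter model, d = −½ ln(1 − 2P − Q) − ¼ ln(1 − 2Q).
1 − 2P − Q = 0.3112, giving −½ ln(0.3112) = 0.583660.
1 − 2Q = 0.902, giving −¼ ln(0.902) = 0.025785.
d = 0.583660 + 0.025785 = 0.609445.

0.609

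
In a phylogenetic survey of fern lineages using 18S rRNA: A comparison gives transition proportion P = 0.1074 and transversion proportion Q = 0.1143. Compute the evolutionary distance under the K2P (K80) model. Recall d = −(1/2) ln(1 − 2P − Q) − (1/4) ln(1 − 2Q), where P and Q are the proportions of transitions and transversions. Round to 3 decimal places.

0.264

Under the Kimura two-parameter model, d = −½ ln(1 − 2P − Q) − ¼ ln(1 − 2Q).
1 − 2P − Q = 0.6709, giving −½ ln(0.6709) = 0.199568.
1 − 2Q = 0.7714, giving −¼ ln(0.7714) = 0.064887.
d = 0.199568 + 0.064887 = 0.264455.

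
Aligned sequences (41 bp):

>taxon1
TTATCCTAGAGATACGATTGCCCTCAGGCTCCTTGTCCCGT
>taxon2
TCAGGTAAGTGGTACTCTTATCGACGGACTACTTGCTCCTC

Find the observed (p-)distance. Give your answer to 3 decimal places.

The sequences differ at 20 of 41 positions.
p = 20/41 = 0.487804… ≈ 0.488 (to 3 d.p.).

0.488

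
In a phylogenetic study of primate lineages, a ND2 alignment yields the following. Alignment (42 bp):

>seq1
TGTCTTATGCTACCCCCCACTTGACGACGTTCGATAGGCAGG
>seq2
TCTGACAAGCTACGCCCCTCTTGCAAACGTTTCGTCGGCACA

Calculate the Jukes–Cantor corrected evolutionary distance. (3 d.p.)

The sequences differ at 16 of 42 sites, so p = 16/42 ≈ 0.380952.
d = −(3/4) ln(1 − 4p/3) = −0.75 ln(1 − 0.507936) = −0.75 ln(0.492064)
  = −0.75 × (-0.709146) = 0.531860 substitutions/site.

0.532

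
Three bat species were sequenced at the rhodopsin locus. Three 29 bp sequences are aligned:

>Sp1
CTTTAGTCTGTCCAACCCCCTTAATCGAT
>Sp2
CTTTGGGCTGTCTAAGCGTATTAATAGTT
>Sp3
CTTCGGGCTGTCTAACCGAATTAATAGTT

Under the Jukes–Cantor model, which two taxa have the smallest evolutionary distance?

Sp2 and Sp3

Sp1–Sp2: 9/29 differ, p = 0.310, d = 0.401.
Sp1–Sp3: 9/29 differ, p = 0.310, d = 0.401.
Sp2–Sp3: 3/29 differ, p = 0.103, d = 0.111.
The smallest distance is between Sp2 and Sp3.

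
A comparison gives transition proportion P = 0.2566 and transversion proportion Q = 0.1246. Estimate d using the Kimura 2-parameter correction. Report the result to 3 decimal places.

0.579

Under the Kimura two-parameter model, d = −½ ln(1 − 2P − Q) − ¼ ln(1 − 2Q).
1 − 2P − Q = 0.3622, giving −½ ln(0.3622) = 0.507779.
1 − 2Q = 0.7508, giving −¼ ln(0.7508) = 0.071654.
d = 0.507779 + 0.071654 = 0.579433.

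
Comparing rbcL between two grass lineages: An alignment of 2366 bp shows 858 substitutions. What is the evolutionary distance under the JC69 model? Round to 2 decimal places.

p = 858/2366 ≈ 0.362637.
d = −(3/4) ln(1 − 4p/3) = −0.75 ln(1 − 0.483516) = −0.75 ln(0.516484)
  = −0.75 × (-0.660711) = 0.495533 substitutions/site.

0.50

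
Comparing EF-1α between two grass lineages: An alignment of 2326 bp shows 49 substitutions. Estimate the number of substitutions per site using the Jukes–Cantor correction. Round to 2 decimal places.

0.02

p = 49/2326 ≈ 0.021066.
d = −(3/4) ln(1 − 4p/3) = −0.75 ln(1 − 0.028088) = −0.75 ln(0.971912)
  = −0.75 × (-0.028490) = 0.021368 substitutions/site.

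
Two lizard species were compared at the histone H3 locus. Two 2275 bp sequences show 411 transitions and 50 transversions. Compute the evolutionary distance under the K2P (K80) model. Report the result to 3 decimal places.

P = 411/2275 ≈ 0.180659 and Q = 50/2275 ≈ 0.021978.
Under the Kimura two-parameter model, d = −½ ln(1 − 2P − Q) − ¼ ln(1 − 2Q).
1 − 2P − Q = 0.616704, giving −½ ln(0.616704) = 0.241683.
1 − 2Q = 0.956044, giving −¼ ln(0.956044) = 0.011238.
d = 0.241683 + 0.011238 = 0.252921.

0.253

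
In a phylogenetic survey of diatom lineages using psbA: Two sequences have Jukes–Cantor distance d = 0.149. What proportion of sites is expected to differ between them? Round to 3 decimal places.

p = (3/4)(1 − e^(−4d/3)) = 0.75 × (1 − e^(-0.198667)) = 0.75 × (1 − 0.819823) = 0.135133.

0.135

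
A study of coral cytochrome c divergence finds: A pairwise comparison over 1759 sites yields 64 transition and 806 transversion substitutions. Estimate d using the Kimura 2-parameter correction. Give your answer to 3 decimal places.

0.999

P = 64/1759 ≈ 0.036384 and Q = 806/1759 ≈ 0.458215.
Under the Kimura two-parameter model, d = −½ ln(1 − 2P − Q) − ¼ ln(1 − 2Q).
1 − 2P − Q = 0.469017, giving −½ ln(0.469017) = 0.378558.
1 − 2Q = 0.08357, giving −¼ ln(0.08357) = 0.620518.
d = 0.378558 + 0.620518 = 0.999076.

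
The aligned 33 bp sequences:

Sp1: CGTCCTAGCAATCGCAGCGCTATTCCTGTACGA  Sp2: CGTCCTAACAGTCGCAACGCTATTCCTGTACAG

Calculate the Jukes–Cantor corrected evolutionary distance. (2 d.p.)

The sequences differ at 5 of 33 sites (8, 11, 17, 32, 33), so p = 5/33 ≈ 0.151515.
d = −(3/4) ln(1 − 4p/3) = −0.75 ln(1 − 0.20202) = −0.75 ln(0.79798)
  = −0.75 × (-0.225672) = 0.169254 substitutions/site.

0.17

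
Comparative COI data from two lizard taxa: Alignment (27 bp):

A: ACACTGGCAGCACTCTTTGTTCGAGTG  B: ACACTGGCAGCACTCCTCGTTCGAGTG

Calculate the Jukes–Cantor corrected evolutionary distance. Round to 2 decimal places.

0.08

The sequences differ at 2 of 27 sites (16, 18), so p = 2/27 ≈ 0.074074.
d = −(3/4) ln(1 − 4p/3) = −0.75 ln(1 − 0.098765) = −0.75 ln(0.901235)
  = −0.75 × (-0.103989) = 0.077992 substitutions/site.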